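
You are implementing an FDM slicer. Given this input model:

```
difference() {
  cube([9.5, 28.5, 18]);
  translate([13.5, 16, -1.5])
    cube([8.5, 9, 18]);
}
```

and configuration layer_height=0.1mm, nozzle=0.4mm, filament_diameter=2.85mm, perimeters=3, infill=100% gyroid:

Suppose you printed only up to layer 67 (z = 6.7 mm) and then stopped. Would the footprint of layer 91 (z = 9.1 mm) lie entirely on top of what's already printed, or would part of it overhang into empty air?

entirely on top

Compare the two slices. At z = 6.7: the cube is present — its section is the full 9.5×28.5 rectangle (area 270.75 mm²); the 8.5×9 cube at (13.5, 16) contributes its full rectangle (area 76.50 mm²); Subtracting the remaining from the first: starting from the 9.5×28.5 cube (270.75 mm²), the 8.5×9 cube at (13.5, 16) misses the remaining region (no effect) — area = 270.75 mm². At z = 9.1: the 9.5×28.5 cube contributes its full rectangle (area 270.75 mm²); the cube at (13.5, 16) is present — its section is the full 8.5×9 rectangle (area 76.50 mm²); After the difference (first − rest): starting from the 9.5×28.5 cube (270.75 mm²), the 8.5×9 cube at (13.5, 16) misses the remaining region (no effect) — area = 270.75 mm². Checking containment: the cross-section at z = 9.1 is a subset of the cross-section at z = 6.7.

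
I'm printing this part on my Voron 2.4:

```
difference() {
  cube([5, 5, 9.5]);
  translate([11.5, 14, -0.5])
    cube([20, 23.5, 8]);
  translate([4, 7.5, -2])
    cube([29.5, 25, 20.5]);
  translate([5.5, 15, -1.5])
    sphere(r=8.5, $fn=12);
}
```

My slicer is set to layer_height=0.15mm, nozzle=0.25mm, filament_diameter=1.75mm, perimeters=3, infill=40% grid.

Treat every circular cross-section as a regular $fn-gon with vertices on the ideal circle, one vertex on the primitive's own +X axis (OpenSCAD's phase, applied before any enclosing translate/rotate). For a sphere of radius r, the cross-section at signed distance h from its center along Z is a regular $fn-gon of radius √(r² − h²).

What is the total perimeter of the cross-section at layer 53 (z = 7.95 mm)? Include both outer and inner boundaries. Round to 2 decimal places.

20.00 mm

At z = 7.95 mm: the cube is present — its section is the full 5×5 rectangle (perimeter 20.00 mm); the cube at (11.5, 14) is absent (z outside [-0.5, 7.5]); the 29.5×25 cube at (4, 7.5) contributes its full rectangle (perimeter 109.00 mm); the sphere at (5.5, 15) is absent (|z−center|=9.450 > r=8.5); Subtracting the remaining from the first: starting from the 5×5 cube, the 29.5×25 cube at (4, 7.5) misses the remaining region (no effect) — boundary = 20.00 mm. Overall, the cross-section is a single solid region. Total boundary length (outer) = 20.00 mm.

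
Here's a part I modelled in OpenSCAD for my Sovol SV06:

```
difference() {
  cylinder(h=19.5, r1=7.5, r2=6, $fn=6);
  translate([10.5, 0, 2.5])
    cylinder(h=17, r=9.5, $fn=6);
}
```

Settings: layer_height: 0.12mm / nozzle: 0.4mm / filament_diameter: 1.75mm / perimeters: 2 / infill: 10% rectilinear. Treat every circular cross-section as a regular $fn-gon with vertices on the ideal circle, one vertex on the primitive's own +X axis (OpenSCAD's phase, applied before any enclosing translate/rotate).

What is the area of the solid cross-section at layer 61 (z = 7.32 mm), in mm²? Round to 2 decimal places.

At z = 7.32 mm: the cone (r1=7.5→r2=6) has section circumradius 6.937 here — a regular 6-gon (area = (6/2)·6.937²·sin(360°/6) = 125.02 mm²); the cylinder at (10.5, 0): section is a regular 6-gon, circumradius r=9.5 (area = (6/2)·9.500²·sin(360°/6) = 234.48 mm²); Taking the first minus the rest: starting from the cone (125.02 mm²), the r=9.5 cylinder at (10.5, 0) partially overlaps it — only the 30.52 mm² overlap (of its 234.48 mm²) is removed, clipping the outline — area = 94.50 mm². Overall, the cross-section is a single solid region. Net area = 94.50 mm².

94.50 mm²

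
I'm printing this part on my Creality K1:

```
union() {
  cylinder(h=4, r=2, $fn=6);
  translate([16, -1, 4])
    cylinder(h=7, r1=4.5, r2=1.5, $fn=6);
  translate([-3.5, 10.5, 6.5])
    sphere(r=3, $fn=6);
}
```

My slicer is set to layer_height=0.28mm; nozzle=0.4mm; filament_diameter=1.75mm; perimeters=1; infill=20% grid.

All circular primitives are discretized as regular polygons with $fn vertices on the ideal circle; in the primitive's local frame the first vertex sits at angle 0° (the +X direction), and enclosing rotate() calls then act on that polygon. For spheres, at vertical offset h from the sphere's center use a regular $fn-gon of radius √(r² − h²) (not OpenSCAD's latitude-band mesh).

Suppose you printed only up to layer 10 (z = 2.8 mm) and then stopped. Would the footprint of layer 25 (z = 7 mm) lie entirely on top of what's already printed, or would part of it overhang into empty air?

Compare the two slices. At z = 2.8: the r=2 cylinder contributes a regular 6-gon of circumradius 2 (area = (6/2)·2.000²·sin(360°/6) = 10.39 mm²); the cone at (16, -1) is absent (z outside [4, 11]); the sphere at (-3.5, 10.5) does not reach this height (|z−center|=3.700 > r=3); Merging all regions: only the r=2 cylinder is present, so the union is just that shape — area = 10.39 mm². At z = 7: the cylinder is not intersected at this z (z outside [0, 4]); the cone at (16, -1) contributes a regular 6-gon of circumradius 3.214 (interpolated between r1=4.5 and r2=1.5 at t=0.429) (area = (6/2)·3.214²·sin(360°/6) = 26.84 mm²); the r=3 sphere at (-3.5, 10.5) slices to a regular 6-gon of circumradius 2.958 (√(r²−h²) with h=0.5 from center) (area = (6/2)·2.958²·sin(360°/6) = 22.73 mm²); Merging all regions: the 2 present regions are separate (no shared area or edge), so areas and boundary lengths simply add and each stays a separate island — area = 49.58 mm². Checking containment: at z = 7 the cross-section extends beyond the z = 2.8 cross-section by about 49.58 mm².

part overhangs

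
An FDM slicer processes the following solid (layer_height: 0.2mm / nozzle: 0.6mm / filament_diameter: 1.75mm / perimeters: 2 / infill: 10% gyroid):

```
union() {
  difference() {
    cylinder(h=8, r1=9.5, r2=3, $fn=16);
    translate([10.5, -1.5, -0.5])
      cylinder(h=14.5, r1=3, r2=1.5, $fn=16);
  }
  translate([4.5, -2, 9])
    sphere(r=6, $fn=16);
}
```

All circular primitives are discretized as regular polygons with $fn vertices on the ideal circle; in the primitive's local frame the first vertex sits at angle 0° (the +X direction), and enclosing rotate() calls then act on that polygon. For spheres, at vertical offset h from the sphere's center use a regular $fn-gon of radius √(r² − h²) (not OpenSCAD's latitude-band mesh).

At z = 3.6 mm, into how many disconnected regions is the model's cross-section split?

1

At z = 3.6 mm: the cone contributes a regular 16-gon of circumradius 6.575 (interpolated between r1=9.5 and r2=3 at t=0.450); the cone at (10.5, -1.5) (r1=3→r2=1.5) has section circumradius 2.576 here — a regular 16-gon; Subtracting the remaining from the first: starting from the cone, the cone at (10.5, -1.5) misses the remaining region (no effect) — 1 connected region; the r=6 sphere at (4.5, -2) slices to a regular 16-gon of circumradius 2.615 (√(r²−h²) with h=5.4 from center); Merging all regions: the regions partially overlap (shared area 17.47 mm²), so overlapping operands fuse into one piece — 1 connected region. The result has 1 disconnected region.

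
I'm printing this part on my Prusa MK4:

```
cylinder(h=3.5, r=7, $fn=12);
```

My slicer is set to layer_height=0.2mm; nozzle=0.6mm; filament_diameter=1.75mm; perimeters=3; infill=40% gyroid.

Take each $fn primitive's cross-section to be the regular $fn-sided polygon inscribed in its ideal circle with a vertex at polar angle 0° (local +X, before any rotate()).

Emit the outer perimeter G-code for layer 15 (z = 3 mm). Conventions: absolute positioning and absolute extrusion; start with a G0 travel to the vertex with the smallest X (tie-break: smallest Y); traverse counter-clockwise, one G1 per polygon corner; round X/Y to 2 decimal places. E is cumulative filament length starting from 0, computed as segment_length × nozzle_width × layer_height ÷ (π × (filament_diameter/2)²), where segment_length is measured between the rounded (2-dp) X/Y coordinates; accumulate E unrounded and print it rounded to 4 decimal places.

At z = 3 mm: the r=7 cylinder gives a regular 12-gon of circumradius 7 (constant along its height). The outline is a single polygon with 12 vertices. Extrusion per mm of travel: 0.6 × 0.2 / (π × 0.875²) = 0.049890. Accumulating E over each segment gives final E = 2.1689.

G0 X-7.00 Y0.00 Z3.00
G1 X-6.06 Y-3.50 E0.1808
G1 X-3.50 Y-6.06 E0.3614
G1 X0.00 Y-7.00 E0.5422
G1 X3.50 Y-6.06 E0.7230
G1 X6.06 Y-3.50 E0.9037
G1 X7.00 Y0.00 E1.0845
G1 X6.06 Y3.50 E1.2653
G1 X3.50 Y6.06 E1.4459
G1 X0.00 Y7.00 E1.6267
G1 X-3.50 Y6.06 E1.8075
G1 X-6.06 Y3.50 E1.9881
G1 X-7.00 Y0.00 E2.1689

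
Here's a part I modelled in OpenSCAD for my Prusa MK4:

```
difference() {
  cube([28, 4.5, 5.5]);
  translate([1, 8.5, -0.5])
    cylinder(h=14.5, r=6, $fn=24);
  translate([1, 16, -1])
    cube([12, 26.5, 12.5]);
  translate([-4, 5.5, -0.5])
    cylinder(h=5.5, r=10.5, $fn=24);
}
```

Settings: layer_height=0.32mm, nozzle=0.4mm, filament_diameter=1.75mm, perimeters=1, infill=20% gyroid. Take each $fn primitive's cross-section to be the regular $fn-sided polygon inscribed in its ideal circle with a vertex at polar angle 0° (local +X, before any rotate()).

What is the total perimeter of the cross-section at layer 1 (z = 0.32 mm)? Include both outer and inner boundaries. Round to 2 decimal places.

54.02 mm

At z = 0.32 mm: the cube is present — its section is the full 28×4.5 rectangle (perimeter 65.00 mm); the cylinder at (1, 8.5): section is a regular 24-gon, circumradius r=6 (perimeter = 2·24·6.000·sin(180°/24) = 37.59 mm); the cube at (1, 16) is present — its section is the full 12×26.5 rectangle (perimeter 77.00 mm); the cylinder at (-4, 5.5): section is a regular 24-gon, circumradius r=10.5 (perimeter = 2·24·10.500·sin(180°/24) = 65.79 mm); Subtracting the remaining from the first: starting from the 28×4.5 cube, the r=6 cylinder at (1, 8.5) partially overlaps it — only the 7.96 mm² overlap (of its 111.81 mm²) is removed, clipping the outline; the 12×26.5 cube at (1, 16) misses the remaining region (no effect); the r=10.5 cylinder at (-4, 5.5) partially overlaps it — only the 18.26 mm² overlap (of its 342.42 mm²) is removed, clipping the outline — boundary = 54.02 mm. Overall, the cross-section is a single solid region. Total boundary length (outer) = 54.02 mm.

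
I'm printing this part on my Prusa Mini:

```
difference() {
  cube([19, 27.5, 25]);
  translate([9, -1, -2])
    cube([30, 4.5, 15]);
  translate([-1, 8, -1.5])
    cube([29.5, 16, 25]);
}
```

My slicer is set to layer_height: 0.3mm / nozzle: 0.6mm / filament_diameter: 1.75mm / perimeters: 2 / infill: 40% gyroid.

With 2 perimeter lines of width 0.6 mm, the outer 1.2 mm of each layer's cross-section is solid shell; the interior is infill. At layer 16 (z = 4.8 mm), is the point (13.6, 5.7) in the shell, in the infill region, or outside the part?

At z = 4.8 mm: the cube is present — its section is the full 19×27.5 rectangle; the cube at (9, -1) (footprint 30×4.5) is included at this height; the cube at (-1, 8) (footprint 29.5×16) is included at this height; Taking the first minus the rest: starting from the 19×27.5 cube, the 30×4.5 cube at (9, -1) partially overlaps it — only the 35.00 mm² overlap (of its 135.00 mm²) is removed, clipping the outline; the 29.5×16 cube at (-1, 8) partially overlaps it — only the 304.00 mm² overlap (of its 472.00 mm²) is removed, clipping the outline — 2 connected regions. Overall, the cross-section has 2 separate islands. The nearest boundary edge runs (19.00, 3.50)→(9.00, 3.50); distance from the point to it = 2.20 mm. (Shell/infill is judged within the island containing the point — the largest one.) The point is inside the cross-section and 2.20 mm from the nearest boundary — more than the 1.2 mm shell width (2 × 0.6), so it's in the infill interior.

infill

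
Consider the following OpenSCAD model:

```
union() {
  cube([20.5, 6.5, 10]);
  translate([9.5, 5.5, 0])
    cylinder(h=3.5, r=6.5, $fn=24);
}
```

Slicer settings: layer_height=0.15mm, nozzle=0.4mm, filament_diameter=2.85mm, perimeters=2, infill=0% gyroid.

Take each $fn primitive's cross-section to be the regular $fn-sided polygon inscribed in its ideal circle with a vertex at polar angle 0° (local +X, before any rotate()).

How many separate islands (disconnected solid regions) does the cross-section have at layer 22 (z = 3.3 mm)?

At z = 3.3 mm: the cube is present — its section is the full 20.5×6.5 rectangle; the cylinder at (9.5, 5.5): section is a regular 24-gon, circumradius r=6.5; Combining (union): the regions partially overlap (shared area 74.04 mm²), so overlapping operands fuse into one piece — 1 connected region. Overall, the cross-section is a single solid region. Island count = 1.

1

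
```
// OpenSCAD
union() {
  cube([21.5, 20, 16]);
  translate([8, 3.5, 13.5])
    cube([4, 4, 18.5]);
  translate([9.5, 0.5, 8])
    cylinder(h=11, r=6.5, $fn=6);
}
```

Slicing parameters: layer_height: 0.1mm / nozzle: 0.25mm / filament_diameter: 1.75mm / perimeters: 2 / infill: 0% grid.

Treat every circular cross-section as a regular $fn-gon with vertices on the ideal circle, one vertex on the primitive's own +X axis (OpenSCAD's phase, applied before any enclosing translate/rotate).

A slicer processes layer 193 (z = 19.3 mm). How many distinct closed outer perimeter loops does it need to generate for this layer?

1

At z = 19.3 mm: the cube does not reach this height (z outside [0, 16]); the cube at (8, 3.5) (footprint 4×4) is included at this height; the cylinder at (9.5, 0.5) is absent (z outside [8, 19]); Combining (union): only the 4×4 cube at (8, 3.5) is present, so the union is just that shape — 1 connected region. The result has 1 disconnected region.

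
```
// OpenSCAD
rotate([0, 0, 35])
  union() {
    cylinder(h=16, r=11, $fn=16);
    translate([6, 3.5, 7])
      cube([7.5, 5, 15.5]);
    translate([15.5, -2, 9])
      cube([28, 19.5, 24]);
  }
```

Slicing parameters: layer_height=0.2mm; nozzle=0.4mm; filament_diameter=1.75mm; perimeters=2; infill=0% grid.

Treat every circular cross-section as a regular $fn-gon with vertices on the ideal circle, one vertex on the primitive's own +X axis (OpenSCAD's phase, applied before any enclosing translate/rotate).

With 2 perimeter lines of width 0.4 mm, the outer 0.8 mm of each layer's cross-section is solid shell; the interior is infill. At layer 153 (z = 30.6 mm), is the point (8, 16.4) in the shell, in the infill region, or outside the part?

shell

At z = 30.6 mm: the cylinder is not intersected at this z (z outside [0, 16]); the cube at (6, 3.5) is absent (z outside [7, 22.5]); the 28×19.5 cube at (15.5, -2) contributes its full rectangle; Merging all regions: only the 28×19.5 cube at (15.5, -2) is present, so the union is just that shape — 1 connected region; (rotated 35° about Z; rotation is an isometry so areas/perimeters/island counts are preserved). Overall, the cross-section is a single solid region. Undo the 35° rotation: the query point maps to (15.960, 8.845) in the un-rotated model frame. The nearest boundary edge runs (15.50, 17.50)→(15.50, -2.00); distance from the point to it = 0.46 mm. The point is inside the cross-section, 0.46 mm from the nearest boundary — within the 0.8 mm shell band (2 × 0.4).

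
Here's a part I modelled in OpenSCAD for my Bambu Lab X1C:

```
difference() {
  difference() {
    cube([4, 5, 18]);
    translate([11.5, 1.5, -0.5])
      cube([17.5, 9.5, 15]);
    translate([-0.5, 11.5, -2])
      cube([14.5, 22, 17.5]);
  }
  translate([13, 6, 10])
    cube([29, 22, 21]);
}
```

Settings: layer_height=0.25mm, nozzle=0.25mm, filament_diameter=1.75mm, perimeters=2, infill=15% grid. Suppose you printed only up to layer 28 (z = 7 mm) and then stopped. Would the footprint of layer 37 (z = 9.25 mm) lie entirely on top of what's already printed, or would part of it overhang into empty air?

entirely on top

Compare the two slices. At z = 7: the cube is present — its section is the full 4×5 rectangle (area 20.00 mm²); the 17.5×9.5 cube at (11.5, 1.5) contributes its full rectangle (area 166.25 mm²); the cube at (-0.5, 11.5) (footprint 14.5×22) is included at this height (area 319.00 mm²); After the difference (first − rest): starting from the 4×5 cube (20.00 mm²), the 17.5×9.5 cube at (11.5, 1.5) misses the remaining region (no effect); the 14.5×22 cube at (-0.5, 11.5) misses the remaining region (no effect) — area = 20.00 mm²; the cube at (13, 6) is not intersected at this z (z outside [10, 31]); Subtracting the remaining from the first: none of the subtracted shapes is present at this height, so the result so far is unchanged — area = 20.00 mm². At z = 9.25: the cube is present — its section is the full 4×5 rectangle (area 20.00 mm²); the 17.5×9.5 cube at (11.5, 1.5) contributes its full rectangle (area 166.25 mm²); the cube at (-0.5, 11.5) (footprint 14.5×22) is included at this height (area 319.00 mm²); After the difference (first − rest): starting from the 4×5 cube (20.00 mm²), the 17.5×9.5 cube at (11.5, 1.5) misses the remaining region (no effect); the 14.5×22 cube at (-0.5, 11.5) misses the remaining region (no effect) — area = 20.00 mm²; the cube at (13, 6) is absent (z outside [10, 31]); After the difference (first − rest): none of the subtracted shapes is present at this height, so that combined region is unchanged — area = 20.00 mm². Checking containment: the cross-section at z = 9.25 is a subset of the cross-section at z = 7.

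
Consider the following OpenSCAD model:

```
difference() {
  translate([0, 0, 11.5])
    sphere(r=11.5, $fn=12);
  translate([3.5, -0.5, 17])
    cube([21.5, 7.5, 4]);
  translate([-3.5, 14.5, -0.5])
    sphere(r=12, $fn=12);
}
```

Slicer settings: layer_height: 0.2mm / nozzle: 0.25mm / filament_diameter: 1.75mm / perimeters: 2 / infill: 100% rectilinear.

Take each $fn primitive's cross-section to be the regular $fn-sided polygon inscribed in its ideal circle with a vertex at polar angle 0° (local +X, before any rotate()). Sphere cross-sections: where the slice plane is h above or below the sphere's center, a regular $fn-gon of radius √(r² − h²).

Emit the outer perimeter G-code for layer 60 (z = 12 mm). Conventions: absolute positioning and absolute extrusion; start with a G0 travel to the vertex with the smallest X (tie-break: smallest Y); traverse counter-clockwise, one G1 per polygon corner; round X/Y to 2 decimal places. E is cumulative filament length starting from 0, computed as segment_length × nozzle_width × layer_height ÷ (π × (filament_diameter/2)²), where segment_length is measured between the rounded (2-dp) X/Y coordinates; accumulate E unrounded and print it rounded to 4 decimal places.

G0 X-11.49 Y0.00 Z12.00
G1 X-9.95 Y-5.74 E0.1235
G1 X-5.74 Y-9.95 E0.2473
G1 X0.00 Y-11.49 E0.3708
G1 X5.74 Y-9.95 E0.4944
G1 X9.95 Y-5.74 E0.6182
G1 X11.49 Y0.00 E0.7417
G1 X9.95 Y5.74 E0.8652
G1 X5.74 Y9.95 E0.9890
G1 X0.00 Y11.49 E1.1125
G1 X-5.74 Y9.95 E1.2361
G1 X-9.95 Y5.74 E1.3598
G1 X-11.49 Y0.00 E1.4834

At z = 12 mm: the r=11.5 sphere contributes a regular 12-gon of circumradius √(11.5²−0.5²) = 11.489; the cube at (3.5, -0.5) does not reach this height (z outside [17, 21]); the sphere at (-3.5, 14.5) is not intersected at this z (|z−center|=12.500 > r=12); After the difference (first − rest): none of the subtracted shapes is present at this height, so the r=11.5 sphere is unchanged — 1 connected region. The outline is a single polygon with 12 vertices. Extrusion per mm of travel: 0.25 × 0.2 / (π × 0.875²) = 0.020788. Accumulating E over each segment gives final E = 1.4834.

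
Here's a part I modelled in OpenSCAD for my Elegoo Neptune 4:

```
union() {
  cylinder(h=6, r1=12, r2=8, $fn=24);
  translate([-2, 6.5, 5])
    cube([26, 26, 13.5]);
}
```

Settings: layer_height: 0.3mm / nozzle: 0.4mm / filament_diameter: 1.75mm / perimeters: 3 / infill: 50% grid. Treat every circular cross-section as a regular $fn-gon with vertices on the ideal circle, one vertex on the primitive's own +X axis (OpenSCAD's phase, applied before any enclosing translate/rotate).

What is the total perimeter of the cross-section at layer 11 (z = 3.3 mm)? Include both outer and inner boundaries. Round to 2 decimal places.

At z = 3.3 mm: the cone contributes a regular 24-gon of circumradius 9.800 (interpolated between r1=12 and r2=8 at t=0.550) (perimeter = 2·24·9.800·sin(180°/24) = 61.40 mm); the cube at (-2, 6.5) is absent (z outside [5, 18.5]); Taking the union: only the cone is present, so the union is just that shape — boundary = 61.40 mm. Overall, the cross-section is a single solid region. Total boundary length (outer) = 61.40 mm.

61.40 mm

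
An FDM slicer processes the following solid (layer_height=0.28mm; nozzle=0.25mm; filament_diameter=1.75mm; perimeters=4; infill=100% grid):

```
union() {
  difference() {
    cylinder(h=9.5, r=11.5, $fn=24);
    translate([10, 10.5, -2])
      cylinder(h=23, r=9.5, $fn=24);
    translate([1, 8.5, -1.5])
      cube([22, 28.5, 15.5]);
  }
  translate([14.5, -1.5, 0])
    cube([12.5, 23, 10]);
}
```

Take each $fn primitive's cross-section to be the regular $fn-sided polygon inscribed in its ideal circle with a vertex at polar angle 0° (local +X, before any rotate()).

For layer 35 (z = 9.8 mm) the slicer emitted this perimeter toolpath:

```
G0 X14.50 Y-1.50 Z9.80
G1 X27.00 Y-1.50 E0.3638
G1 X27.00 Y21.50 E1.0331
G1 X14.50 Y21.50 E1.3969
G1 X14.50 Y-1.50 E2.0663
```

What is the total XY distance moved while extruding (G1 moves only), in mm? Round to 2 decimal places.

Sum the Euclidean lengths of each G1 segment: total = 71.00 mm.

71.00 mm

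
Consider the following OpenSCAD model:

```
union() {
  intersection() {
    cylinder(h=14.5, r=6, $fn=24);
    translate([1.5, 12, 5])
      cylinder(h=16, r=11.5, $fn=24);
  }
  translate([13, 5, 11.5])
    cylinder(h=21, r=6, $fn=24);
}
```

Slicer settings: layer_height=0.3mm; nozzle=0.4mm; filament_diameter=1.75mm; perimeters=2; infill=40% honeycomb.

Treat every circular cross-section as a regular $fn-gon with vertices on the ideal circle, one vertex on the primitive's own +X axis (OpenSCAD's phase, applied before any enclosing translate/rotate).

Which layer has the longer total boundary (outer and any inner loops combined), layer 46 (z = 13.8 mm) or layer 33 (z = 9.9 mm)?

Layer 46 (z = 13.8): the r=6 cylinder gives a regular 24-gon of circumradius 6 (constant along its height) (perimeter = 2·24·6.000·sin(180°/24) = 37.59 mm); the r=11.5 cylinder at (1.5, 12) gives a regular 24-gon of circumradius 11.5 (constant along its height) (perimeter = 2·24·11.500·sin(180°/24) = 72.05 mm); After intersecting: the r=11.5 cylinder at (1.5, 12) partially overlaps the r=6 cylinder; clipping to the common part keeps 42.21 mm² — boundary = 26.13 mm; the r=6 cylinder at (13, 5) gives a regular 24-gon of circumradius 6 (constant along its height) (perimeter = 2·24·6.000·sin(180°/24) = 37.59 mm); Merging all regions: the 2 present regions are separate (no shared area or edge), so areas and boundary lengths simply add and each stays a separate island — boundary = 63.72 mm. So its perimeter = 63.72 mm. Layer 33 (z = 9.9): the cylinder: section is a regular 24-gon, circumradius r=6 (perimeter = 2·24·6.000·sin(180°/24) = 37.59 mm); the r=11.5 cylinder at (1.5, 12) gives a regular 24-gon of circumradius 11.5 (constant along its height) (perimeter = 2·24·11.500·sin(180°/24) = 72.05 mm); Taking the intersection: the r=11.5 cylinder at (1.5, 12) partially overlaps the r=6 cylinder; clipping to the common part keeps 42.21 mm² — boundary = 26.13 mm; the cylinder at (13, 5) is not intersected at this z (z outside [11.5, 32.5]); Combining (union): only the result so far is present, so the union is just that shape — boundary = 26.13 mm. So its perimeter = 26.13 mm. Layer 46 is larger (63.72 vs 26.13 mm).

layer 46 (z = 13.8 mm)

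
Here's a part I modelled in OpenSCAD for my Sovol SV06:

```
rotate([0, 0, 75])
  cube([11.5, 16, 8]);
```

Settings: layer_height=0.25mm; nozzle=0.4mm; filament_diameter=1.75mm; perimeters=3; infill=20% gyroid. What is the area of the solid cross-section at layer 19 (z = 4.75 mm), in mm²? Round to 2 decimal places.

At z = 4.75 mm: the 11.5×16 cube contributes its full rectangle (area 184.00 mm²); (whole slice rotated 75° about Z — lengths, areas and connectivity unchanged). Overall, the cross-section is a single solid region. Net area = 184.00 mm².

184.00 mm²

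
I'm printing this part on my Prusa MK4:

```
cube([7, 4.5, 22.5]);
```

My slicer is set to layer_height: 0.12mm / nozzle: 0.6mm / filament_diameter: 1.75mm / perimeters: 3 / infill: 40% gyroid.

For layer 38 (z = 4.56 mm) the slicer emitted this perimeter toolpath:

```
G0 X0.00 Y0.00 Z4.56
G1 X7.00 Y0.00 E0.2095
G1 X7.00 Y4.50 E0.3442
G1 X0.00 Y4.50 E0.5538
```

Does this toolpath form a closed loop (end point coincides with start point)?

no

Start point (G0): (0.00, 0.00). End point (last G1): the path does not return to the start — open.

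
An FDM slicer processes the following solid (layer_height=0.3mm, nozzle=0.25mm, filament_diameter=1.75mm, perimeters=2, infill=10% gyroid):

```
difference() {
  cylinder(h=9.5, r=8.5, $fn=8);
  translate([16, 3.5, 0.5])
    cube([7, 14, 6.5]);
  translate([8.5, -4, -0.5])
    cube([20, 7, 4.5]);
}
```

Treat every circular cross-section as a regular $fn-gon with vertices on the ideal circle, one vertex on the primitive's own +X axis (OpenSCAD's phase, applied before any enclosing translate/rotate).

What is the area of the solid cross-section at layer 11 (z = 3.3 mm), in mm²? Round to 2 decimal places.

At z = 3.3 mm: the cylinder: section is a regular 8-gon, circumradius r=8.5 (area = (8/2)·8.500²·sin(360°/8) = 204.35 mm²); the 7×14 cube at (16, 3.5) contributes its full rectangle (area 98.00 mm²); the 20×7 cube at (8.5, -4) contributes its full rectangle (area 140.00 mm²); After the difference (first − rest): starting from the r=8.5 cylinder (204.35 mm²), the 7×14 cube at (16, 3.5) misses the remaining region (no effect); the 20×7 cube at (8.5, -4) misses the remaining region (no effect) — area = 204.35 mm². Overall, the cross-section is a single solid region. Net area = 204.35 mm².

204.35 mm²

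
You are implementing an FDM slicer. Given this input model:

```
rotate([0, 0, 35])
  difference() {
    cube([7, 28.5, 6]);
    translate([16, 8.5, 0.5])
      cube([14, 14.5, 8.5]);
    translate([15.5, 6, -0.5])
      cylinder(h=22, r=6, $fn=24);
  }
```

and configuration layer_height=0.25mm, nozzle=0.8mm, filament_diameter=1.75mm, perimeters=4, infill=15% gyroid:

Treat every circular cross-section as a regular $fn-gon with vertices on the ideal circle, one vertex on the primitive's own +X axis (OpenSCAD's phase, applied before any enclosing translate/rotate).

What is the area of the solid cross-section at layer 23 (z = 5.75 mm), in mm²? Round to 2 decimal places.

At z = 5.75 mm: the cube (footprint 7×28.5) is included at this height (area 199.50 mm²); the cube at (16, 8.5) (footprint 14×14.5) is included at this height (area 203.00 mm²); the r=6 cylinder at (15.5, 6) gives a regular 24-gon of circumradius 6 (constant along its height) (area = (24/2)·6.000²·sin(360°/24) = 111.81 mm²); Subtracting the remaining from the first: starting from the 7×28.5 cube (199.50 mm²), the 14×14.5 cube at (16, 8.5) misses the remaining region (no effect); the r=6 cylinder at (15.5, 6) misses the remaining region (no effect) — area = 199.50 mm²; (rotated 35° about Z; rotation is an isometry so areas/perimeters/island counts are preserved). Overall, the cross-section is a single solid region. Net area = 199.50 mm².

199.50 mm²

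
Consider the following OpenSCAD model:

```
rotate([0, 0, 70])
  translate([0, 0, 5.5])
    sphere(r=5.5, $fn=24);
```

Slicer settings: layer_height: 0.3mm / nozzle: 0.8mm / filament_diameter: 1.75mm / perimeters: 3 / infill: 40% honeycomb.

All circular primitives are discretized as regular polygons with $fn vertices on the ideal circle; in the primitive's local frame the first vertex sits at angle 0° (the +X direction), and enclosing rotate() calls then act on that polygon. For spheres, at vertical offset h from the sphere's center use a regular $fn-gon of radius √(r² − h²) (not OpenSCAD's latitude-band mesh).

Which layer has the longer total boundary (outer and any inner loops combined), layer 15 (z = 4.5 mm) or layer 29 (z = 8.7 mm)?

Layer 15 (z = 4.5): the sphere: section is a regular 24-gon, circumradius = √(r²−h²) = √(5.5²−1²) = 5.408 (perimeter = 2·24·5.408·sin(180°/24) = 33.88 mm); (rotated 70° about Z; rotation is an isometry so areas/perimeters/island counts are preserved). So its perimeter = 33.88 mm. Layer 29 (z = 8.7): the r=5.5 sphere slices to a regular 24-gon of circumradius 4.473 (√(r²−h²) with h=3.2 from center) (perimeter = 2·24·4.473·sin(180°/24) = 28.03 mm); (whole slice rotated 70° about Z — lengths, areas and connectivity unchanged). So its perimeter = 28.03 mm. Layer 15 is larger (33.88 vs 28.03 mm).

layer 15 (z = 4.5 mm)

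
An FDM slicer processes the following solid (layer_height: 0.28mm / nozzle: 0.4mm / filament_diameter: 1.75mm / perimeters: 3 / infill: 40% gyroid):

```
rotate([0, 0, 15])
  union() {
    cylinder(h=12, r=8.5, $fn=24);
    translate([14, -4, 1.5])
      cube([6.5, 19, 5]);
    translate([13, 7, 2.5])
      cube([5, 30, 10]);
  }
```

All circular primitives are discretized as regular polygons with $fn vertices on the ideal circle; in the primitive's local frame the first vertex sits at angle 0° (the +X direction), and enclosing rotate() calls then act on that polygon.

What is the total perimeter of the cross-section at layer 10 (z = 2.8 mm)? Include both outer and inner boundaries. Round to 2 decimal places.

150.25 mm

At z = 2.8 mm: the r=8.5 cylinder contributes a regular 24-gon of circumradius 8.5 (perimeter = 2·24·8.500·sin(180°/24) = 53.25 mm); the cube at (14, -4) is present — its section is the full 6.5×19 rectangle (perimeter 51.00 mm); the 5×30 cube at (13, 7) contributes its full rectangle (perimeter 70.00 mm); Combining (union): the regions partially overlap (shared area 32.00 mm²), so the edge portions inside another operand are dropped and the merged outline is re-measured after clipping — boundary = 150.25 mm; (whole slice rotated 15° about Z — lengths, areas and connectivity unchanged). Overall, the cross-section has 2 separate islands. Total boundary length (outer) = 150.25 mm.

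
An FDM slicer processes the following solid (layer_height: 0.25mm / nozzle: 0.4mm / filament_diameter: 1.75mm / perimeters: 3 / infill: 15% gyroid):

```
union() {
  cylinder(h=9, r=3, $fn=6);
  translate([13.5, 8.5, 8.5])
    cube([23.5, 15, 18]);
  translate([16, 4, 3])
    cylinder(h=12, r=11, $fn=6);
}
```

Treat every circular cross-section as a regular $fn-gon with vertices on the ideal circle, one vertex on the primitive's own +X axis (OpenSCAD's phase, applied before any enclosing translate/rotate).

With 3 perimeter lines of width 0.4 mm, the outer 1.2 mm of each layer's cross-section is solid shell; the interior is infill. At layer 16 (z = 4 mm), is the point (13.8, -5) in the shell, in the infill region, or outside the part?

At z = 4 mm: the cylinder: section is a regular 6-gon, circumradius r=3; the cube at (13.5, 8.5) does not reach this height (z outside [8.5, 26.5]); the r=11 cylinder at (16, 4) contributes a regular 6-gon of circumradius 11; Combining (union): the 2 present regions are separate (no shared area or edge), so areas and boundary lengths simply add and each stays a separate island — 2 connected regions. Overall, the cross-section has 2 separate islands. The nearest boundary edge runs (21.50, -5.53)→(10.50, -5.53); distance from the point to it = 0.53 mm. (Shell/infill is judged within the island containing the point — the largest one.) The point is inside the cross-section, 0.53 mm from the nearest boundary — within the 1.2 mm shell band (3 × 0.4).

shell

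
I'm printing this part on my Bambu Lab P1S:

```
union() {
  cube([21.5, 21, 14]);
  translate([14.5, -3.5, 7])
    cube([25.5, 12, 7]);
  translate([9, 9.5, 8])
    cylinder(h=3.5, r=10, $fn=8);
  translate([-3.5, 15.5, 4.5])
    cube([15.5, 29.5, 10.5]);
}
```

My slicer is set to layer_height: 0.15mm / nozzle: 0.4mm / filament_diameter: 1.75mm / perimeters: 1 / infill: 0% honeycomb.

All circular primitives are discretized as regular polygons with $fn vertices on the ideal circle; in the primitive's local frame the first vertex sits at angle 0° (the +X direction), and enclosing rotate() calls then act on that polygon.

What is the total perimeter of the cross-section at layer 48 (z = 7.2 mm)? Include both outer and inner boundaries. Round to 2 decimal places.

184.00 mm

At z = 7.2 mm: the cube (footprint 21.5×21) is included at this height (perimeter 85.00 mm); the cube at (14.5, -3.5) (footprint 25.5×12) is included at this height (perimeter 75.00 mm); the cylinder at (9, 9.5) is not intersected at this z (z outside [8, 11.5]); the cube at (-3.5, 15.5) is present — its section is the full 15.5×29.5 rectangle (perimeter 90.00 mm); Taking the union: the regions partially overlap (shared area 125.50 mm²), so the edge portions inside another operand are dropped and the merged outline is re-measured after clipping — boundary = 184.00 mm. Overall, the cross-section is a single solid region. Total boundary length (outer) = 184.00 mm.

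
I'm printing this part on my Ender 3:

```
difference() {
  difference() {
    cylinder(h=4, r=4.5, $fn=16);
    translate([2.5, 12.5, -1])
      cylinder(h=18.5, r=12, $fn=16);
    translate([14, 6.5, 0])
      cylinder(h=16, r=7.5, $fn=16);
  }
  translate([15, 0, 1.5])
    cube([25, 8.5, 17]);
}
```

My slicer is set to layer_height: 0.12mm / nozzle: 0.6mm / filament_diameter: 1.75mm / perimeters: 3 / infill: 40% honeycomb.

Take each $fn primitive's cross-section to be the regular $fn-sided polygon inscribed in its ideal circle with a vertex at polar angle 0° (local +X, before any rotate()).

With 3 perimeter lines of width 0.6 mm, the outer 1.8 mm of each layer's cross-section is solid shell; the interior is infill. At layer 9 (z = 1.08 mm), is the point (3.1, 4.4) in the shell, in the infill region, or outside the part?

outside

At z = 1.08 mm: the r=4.5 cylinder gives a regular 16-gon of circumradius 4.5 (constant along its height); the r=12 cylinder at (2.5, 12.5) contributes a regular 16-gon of circumradius 12; the r=7.5 cylinder at (14, 6.5) contributes a regular 16-gon of circumradius 7.5; Subtracting the remaining from the first: starting from the r=4.5 cylinder, the r=12 cylinder at (2.5, 12.5) partially overlaps it — only the 20.91 mm² overlap (of its 440.85 mm²) is removed, clipping the outline; the r=7.5 cylinder at (14, 6.5) misses the remaining region (no effect) — 1 connected region; the cube at (15, 0) does not reach this height (z outside [1.5, 18.5]); Subtracting the remaining from the first: none of the subtracted shapes is present at this height, so that combined region is unchanged — 1 connected region. Overall, the cross-section is a single solid region. The nearest boundary edge runs (2.50, 0.50)→(4.33, 0.86); distance from the point to it = 3.71 mm. The point is not inside any of the regions above, so it lies outside the cross-section (3.71 mm from the nearest boundary).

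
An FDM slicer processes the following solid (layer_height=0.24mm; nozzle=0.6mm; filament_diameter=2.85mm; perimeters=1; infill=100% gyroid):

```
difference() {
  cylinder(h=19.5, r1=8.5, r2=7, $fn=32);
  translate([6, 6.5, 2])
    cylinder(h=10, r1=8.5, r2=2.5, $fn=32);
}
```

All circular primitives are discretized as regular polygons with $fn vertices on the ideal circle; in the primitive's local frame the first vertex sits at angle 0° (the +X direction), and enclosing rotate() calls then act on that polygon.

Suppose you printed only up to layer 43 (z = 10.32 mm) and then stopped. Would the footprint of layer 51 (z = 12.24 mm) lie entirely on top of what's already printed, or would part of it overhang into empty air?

part overhangs

Compare the two slices. At z = 10.32: the cone contributes a regular 32-gon of circumradius 7.706 (interpolated between r1=8.5 and r2=7 at t=0.529) (area = (32/2)·7.706²·sin(360°/32) = 185.37 mm²); the cone at (6, 6.5) contributes a regular 32-gon of circumradius 3.508 (interpolated between r1=8.5 and r2=2.5 at t=0.832) (area = (32/2)·3.508²·sin(360°/32) = 38.41 mm²); Taking the first minus the rest: starting from the cone (185.37 mm²), the cone at (6, 6.5) partially overlaps it — only the 9.81 mm² overlap (of its 38.41 mm²) is removed, clipping the outline — area = 175.55 mm². At z = 12.24: the cone contributes a regular 32-gon of circumradius 7.558 (interpolated between r1=8.5 and r2=7 at t=0.628) (area = (32/2)·7.558²·sin(360°/32) = 178.33 mm²); the cone at (6, 6.5) does not reach this height (z outside [2, 12]); Taking the first minus the rest: none of the subtracted shapes is present at this height, so the cone is unchanged — area = 178.33 mm². Checking containment: at z = 12.24 the cross-section extends beyond the z = 10.32 cross-section by about 8.91 mm².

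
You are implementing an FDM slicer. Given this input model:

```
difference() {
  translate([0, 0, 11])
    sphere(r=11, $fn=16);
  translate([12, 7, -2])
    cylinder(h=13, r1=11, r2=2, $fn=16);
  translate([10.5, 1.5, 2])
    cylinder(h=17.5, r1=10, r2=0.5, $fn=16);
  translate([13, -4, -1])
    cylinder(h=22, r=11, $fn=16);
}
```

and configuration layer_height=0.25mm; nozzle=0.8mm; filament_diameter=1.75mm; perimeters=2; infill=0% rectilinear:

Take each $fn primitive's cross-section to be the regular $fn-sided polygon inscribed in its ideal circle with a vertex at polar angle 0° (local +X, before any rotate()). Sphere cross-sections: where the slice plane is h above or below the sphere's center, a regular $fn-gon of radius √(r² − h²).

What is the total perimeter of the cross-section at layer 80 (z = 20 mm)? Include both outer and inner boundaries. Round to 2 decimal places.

38.40 mm

At z = 20 mm: the sphere: section is a regular 16-gon, circumradius = √(r²−h²) = √(11²−9²) = 6.325 (perimeter = 2·16·6.325·sin(180°/16) = 39.48 mm); the cone at (12, 7) does not reach this height (z outside [-2, 11]); the cone at (10.5, 1.5) is not intersected at this z (z outside [2, 19.5]); the r=11 cylinder at (13, -4) gives a regular 16-gon of circumradius 11 (constant along its height) (perimeter = 2·16·11.000·sin(180°/16) = 68.67 mm); After the difference (first − rest): starting from the r=11 sphere, the r=11 cylinder at (13, -4) partially overlaps it — only the 23.52 mm² overlap (of its 370.44 mm²) is removed, clipping the outline — boundary = 38.40 mm. Overall, the cross-section is a single solid region. Total boundary length (outer) = 38.40 mm.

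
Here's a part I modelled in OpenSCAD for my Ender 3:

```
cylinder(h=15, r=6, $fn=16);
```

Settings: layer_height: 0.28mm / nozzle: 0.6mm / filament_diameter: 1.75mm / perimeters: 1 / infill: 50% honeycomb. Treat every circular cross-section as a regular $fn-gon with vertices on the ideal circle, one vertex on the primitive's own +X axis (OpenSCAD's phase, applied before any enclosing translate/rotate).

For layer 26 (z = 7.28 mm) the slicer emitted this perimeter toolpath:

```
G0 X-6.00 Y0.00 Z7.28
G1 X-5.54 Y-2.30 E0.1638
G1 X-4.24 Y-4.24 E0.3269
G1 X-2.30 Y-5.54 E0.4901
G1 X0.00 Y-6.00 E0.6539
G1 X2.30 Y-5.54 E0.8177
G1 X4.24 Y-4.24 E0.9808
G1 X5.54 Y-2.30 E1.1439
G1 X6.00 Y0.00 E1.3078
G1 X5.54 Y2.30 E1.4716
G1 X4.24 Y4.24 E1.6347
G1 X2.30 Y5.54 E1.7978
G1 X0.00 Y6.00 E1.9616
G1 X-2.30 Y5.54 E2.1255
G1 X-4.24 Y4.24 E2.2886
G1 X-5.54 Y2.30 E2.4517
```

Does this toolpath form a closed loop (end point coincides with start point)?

Start point (G0): (-6.00, 0.00). End point (last G1): the path does not return to the start — open.

no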